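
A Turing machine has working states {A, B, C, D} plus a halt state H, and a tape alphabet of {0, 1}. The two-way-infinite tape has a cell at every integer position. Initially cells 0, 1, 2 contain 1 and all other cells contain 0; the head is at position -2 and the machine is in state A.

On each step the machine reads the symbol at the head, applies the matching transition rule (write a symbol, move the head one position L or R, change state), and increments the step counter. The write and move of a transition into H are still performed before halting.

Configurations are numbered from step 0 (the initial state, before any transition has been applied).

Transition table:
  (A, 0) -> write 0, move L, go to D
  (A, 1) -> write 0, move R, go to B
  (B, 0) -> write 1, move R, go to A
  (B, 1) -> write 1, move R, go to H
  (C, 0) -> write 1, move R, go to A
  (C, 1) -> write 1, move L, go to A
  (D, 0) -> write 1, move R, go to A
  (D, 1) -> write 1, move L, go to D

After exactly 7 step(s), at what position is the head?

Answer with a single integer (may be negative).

Answer: -1

Derivation:
Step 1: in state A at pos -2, read 0 -> (A,0)->write 0,move L,goto D. Now: state=D, head=-3, tape[-4..3]=00001110 (head:  ^)
Step 2: in state D at pos -3, read 0 -> (D,0)->write 1,move R,goto A. Now: state=A, head=-2, tape[-4..3]=01001110 (head:   ^)
Step 3: in state A at pos -2, read 0 -> (A,0)->write 0,move L,goto D. Now: state=D, head=-3, tape[-4..3]=01001110 (head:  ^)
Step 4: in state D at pos -3, read 1 -> (D,1)->write 1,move L,goto D. Now: state=D, head=-4, tape[-5..3]=001001110 (head:  ^)
Step 5: in state D at pos -4, read 0 -> (D,0)->write 1,move R,goto A. Now: state=A, head=-3, tape[-5..3]=011001110 (head:   ^)
Step 6: in state A at pos -3, read 1 -> (A,1)->write 0,move R,goto B. Now: state=B, head=-2, tape[-5..3]=010001110 (head:    ^)
Step 7: in state B at pos -2, read 0 -> (B,0)->write 1,move R,goto A. Now: state=A, head=-1, tape[-5..3]=010101110 (head:     ^)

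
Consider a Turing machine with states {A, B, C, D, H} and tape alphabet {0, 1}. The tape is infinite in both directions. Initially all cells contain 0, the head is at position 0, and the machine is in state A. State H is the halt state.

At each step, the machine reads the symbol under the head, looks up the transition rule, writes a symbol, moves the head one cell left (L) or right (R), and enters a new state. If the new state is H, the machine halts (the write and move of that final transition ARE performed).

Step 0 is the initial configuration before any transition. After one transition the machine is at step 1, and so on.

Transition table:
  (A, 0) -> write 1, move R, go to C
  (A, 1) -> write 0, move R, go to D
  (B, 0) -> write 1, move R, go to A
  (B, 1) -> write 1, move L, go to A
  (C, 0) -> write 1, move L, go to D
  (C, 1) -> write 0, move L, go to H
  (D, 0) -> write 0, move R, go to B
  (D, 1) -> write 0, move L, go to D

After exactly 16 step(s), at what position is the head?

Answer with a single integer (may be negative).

Answer: 4

Derivation:
Step 1: in state A at pos 0, read 0 -> (A,0)->write 1,move R,goto C. Now: state=C, head=1, tape[-1..2]=0100 (head:   ^)
Step 2: in state C at pos 1, read 0 -> (C,0)->write 1,move L,goto D. Now: state=D, head=0, tape[-1..2]=0110 (head:  ^)
Step 3: in state D at pos 0, read 1 -> (D,1)->write 0,move L,goto D. Now: state=D, head=-1, tape[-2..2]=00010 (head:  ^)
Step 4: in state D at pos -1, read 0 -> (D,0)->write 0,move R,goto B. Now: state=B, head=0, tape[-2..2]=00010 (head:   ^)
Step 5: in state B at pos 0, read 0 -> (B,0)->write 1,move R,goto A. Now: state=A, head=1, tape[-2..2]=00110 (head:    ^)
Step 6: in state A at pos 1, read 1 -> (A,1)->write 0,move R,goto D. Now: state=D, head=2, tape[-2..3]=001000 (head:     ^)
Step 7: in state D at pos 2, read 0 -> (D,0)->write 0,move R,goto B. Now: state=B, head=3, tape[-2..4]=0010000 (head:      ^)
Step 8: in state B at pos 3, read 0 -> (B,0)->write 1,move R,goto A. Now: state=A, head=4, tape[-2..5]=00100100 (head:       ^)
Step 9: in state A at pos 4, read 0 -> (A,0)->write 1,move R,goto C. Now: state=C, head=5, tape[-2..6]=001001100 (head:        ^)
Step 10: in state C at pos 5, read 0 -> (C,0)->write 1,move L,goto D. Now: state=D, head=4, tape[-2..6]=001001110 (head:       ^)
Step 11: in state D at pos 4, read 1 -> (D,1)->write 0,move L,goto D. Now: state=D, head=3, tape[-2..6]=001001010 (head:      ^)
Step 12: in state D at pos 3, read 1 -> (D,1)->write 0,move L,goto D. Now: state=D, head=2, tape[-2..6]=001000010 (head:     ^)
Step 13: in state D at pos 2, read 0 -> (D,0)->write 0,move R,goto B. Now: state=B, head=3, tape[-2..6]=001000010 (head:      ^)
Step 14: in state B at pos 3, read 0 -> (B,0)->write 1,move R,goto A. Now: state=A, head=4, tape[-2..6]=001001010 (head:       ^)
Step 15: in state A at pos 4, read 0 -> (A,0)->write 1,move R,goto C. Now: state=C, head=5, tape[-2..6]=001001110 (head:        ^)
Step 16: in state C at pos 5, read 1 -> (C,1)->write 0,move L,goto H. Now: state=H, head=4, tape[-2..6]=001001100 (head:       ^)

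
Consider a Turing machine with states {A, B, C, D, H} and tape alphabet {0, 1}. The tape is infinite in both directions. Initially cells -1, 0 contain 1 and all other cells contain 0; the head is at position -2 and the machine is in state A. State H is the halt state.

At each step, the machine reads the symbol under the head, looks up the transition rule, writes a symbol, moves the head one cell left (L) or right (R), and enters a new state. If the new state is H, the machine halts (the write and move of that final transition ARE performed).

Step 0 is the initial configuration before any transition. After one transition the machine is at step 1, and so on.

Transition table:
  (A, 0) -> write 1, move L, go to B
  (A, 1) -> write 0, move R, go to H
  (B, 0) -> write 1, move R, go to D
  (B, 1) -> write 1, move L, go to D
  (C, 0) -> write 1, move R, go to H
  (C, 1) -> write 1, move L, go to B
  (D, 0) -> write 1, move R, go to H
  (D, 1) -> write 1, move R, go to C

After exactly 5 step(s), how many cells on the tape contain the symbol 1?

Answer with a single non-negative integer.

Step 1: in state A at pos -2, read 0 -> (A,0)->write 1,move L,goto B. Now: state=B, head=-3, tape[-4..1]=001110 (head:  ^)
Step 2: in state B at pos -3, read 0 -> (B,0)->write 1,move R,goto D. Now: state=D, head=-2, tape[-4..1]=011110 (head:   ^)
Step 3: in state D at pos -2, read 1 -> (D,1)->write 1,move R,goto C. Now: state=C, head=-1, tape[-4..1]=011110 (head:    ^)
Step 4: in state C at pos -1, read 1 -> (C,1)->write 1,move L,goto B. Now: state=B, head=-2, tape[-4..1]=011110 (head:   ^)
Step 5: in state B at pos -2, read 1 -> (B,1)->write 1,move L,goto D. Now: state=D, head=-3, tape[-4..1]=011110 (head:  ^)
Cells containing 1 after step 5: {-3, -2, -1, 0} -> 4 cell(s)

Answer: 4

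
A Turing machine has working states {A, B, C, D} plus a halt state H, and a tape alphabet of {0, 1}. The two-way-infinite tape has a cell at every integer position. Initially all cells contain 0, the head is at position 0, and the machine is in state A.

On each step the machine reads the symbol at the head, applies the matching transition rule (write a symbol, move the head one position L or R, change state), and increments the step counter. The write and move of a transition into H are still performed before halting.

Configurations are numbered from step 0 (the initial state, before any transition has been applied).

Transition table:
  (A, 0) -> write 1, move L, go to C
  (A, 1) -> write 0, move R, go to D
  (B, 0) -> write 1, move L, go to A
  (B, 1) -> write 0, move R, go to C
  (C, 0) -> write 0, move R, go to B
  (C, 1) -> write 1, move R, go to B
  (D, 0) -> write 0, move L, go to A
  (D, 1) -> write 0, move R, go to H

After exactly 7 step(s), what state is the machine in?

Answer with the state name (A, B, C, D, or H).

Answer: B

Derivation:
Step 1: in state A at pos 0, read 0 -> (A,0)->write 1,move L,goto C. Now: state=C, head=-1, tape[-2..1]=0010 (head:  ^)
Step 2: in state C at pos -1, read 0 -> (C,0)->write 0,move R,goto B. Now: state=B, head=0, tape[-2..1]=0010 (head:   ^)
Step 3: in state B at pos 0, read 1 -> (B,1)->write 0,move R,goto C. Now: state=C, head=1, tape[-2..2]=00000 (head:    ^)
Step 4: in state C at pos 1, read 0 -> (C,0)->write 0,move R,goto B. Now: state=B, head=2, tape[-2..3]=000000 (head:     ^)
Step 5: in state B at pos 2, read 0 -> (B,0)->write 1,move L,goto A. Now: state=A, head=1, tape[-2..3]=000010 (head:    ^)
Step 6: in state A at pos 1, read 0 -> (A,0)->write 1,move L,goto C. Now: state=C, head=0, tape[-2..3]=000110 (head:   ^)
Step 7: in state C at pos 0, read 0 -> (C,0)->write 0,move R,goto B. Now: state=B, head=1, tape[-2..3]=000110 (head:    ^)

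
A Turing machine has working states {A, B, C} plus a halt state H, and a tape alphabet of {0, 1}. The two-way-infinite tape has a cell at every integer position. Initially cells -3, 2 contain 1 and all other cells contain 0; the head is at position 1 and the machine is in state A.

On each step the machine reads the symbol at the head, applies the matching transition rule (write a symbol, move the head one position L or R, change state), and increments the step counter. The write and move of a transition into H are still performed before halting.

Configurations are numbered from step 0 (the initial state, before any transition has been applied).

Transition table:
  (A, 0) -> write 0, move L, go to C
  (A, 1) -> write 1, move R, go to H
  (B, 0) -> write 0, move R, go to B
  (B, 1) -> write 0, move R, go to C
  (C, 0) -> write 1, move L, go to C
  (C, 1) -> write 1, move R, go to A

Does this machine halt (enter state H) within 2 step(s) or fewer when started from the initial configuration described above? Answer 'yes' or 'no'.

Answer: no

Derivation:
Step 1: in state A at pos 1, read 0 -> (A,0)->write 0,move L,goto C. Now: state=C, head=0, tape[-4..3]=01000010 (head:     ^)
Step 2: in state C at pos 0, read 0 -> (C,0)->write 1,move L,goto C. Now: state=C, head=-1, tape[-4..3]=01001010 (head:    ^)
After 2 step(s): state = C (not H) -> not halted within 2 -> no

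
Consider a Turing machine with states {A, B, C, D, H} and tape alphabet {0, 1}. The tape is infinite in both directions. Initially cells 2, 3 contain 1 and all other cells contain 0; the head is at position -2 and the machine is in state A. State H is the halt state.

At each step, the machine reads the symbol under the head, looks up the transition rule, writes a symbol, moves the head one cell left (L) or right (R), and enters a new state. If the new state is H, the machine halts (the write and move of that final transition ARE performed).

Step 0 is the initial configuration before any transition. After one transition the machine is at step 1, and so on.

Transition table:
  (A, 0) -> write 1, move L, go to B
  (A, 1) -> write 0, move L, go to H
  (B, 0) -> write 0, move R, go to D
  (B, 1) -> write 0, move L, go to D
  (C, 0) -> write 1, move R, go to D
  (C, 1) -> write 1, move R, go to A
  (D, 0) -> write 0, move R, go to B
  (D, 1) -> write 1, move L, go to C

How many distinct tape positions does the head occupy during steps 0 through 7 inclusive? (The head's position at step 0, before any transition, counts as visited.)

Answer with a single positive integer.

Step 1: in state A at pos -2, read 0 -> (A,0)->write 1,move L,goto B. Now: state=B, head=-3, tape[-4..4]=001000110 (head:  ^)
Step 2: in state B at pos -3, read 0 -> (B,0)->write 0,move R,goto D. Now: state=D, head=-2, tape[-4..4]=001000110 (head:   ^)
Step 3: in state D at pos -2, read 1 -> (D,1)->write 1,move L,goto C. Now: state=C, head=-3, tape[-4..4]=001000110 (head:  ^)
Step 4: in state C at pos -3, read 0 -> (C,0)->write 1,move R,goto D. Now: state=D, head=-2, tape[-4..4]=011000110 (head:   ^)
Step 5: in state D at pos -2, read 1 -> (D,1)->write 1,move L,goto C. Now: state=C, head=-3, tape[-4..4]=011000110 (head:  ^)
Step 6: in state C at pos -3, read 1 -> (C,1)->write 1,move R,goto A. Now: state=A, head=-2, tape[-4..4]=011000110 (head:   ^)
Step 7: in state A at pos -2, read 1 -> (A,1)->write 0,move L,goto H. Now: state=H, head=-3, tape[-4..4]=010000110 (head:  ^)
Head positions at steps 0..7: starting at -2, distinct positions visited = {-3, -2} -> 2 position(s)

Answer: 2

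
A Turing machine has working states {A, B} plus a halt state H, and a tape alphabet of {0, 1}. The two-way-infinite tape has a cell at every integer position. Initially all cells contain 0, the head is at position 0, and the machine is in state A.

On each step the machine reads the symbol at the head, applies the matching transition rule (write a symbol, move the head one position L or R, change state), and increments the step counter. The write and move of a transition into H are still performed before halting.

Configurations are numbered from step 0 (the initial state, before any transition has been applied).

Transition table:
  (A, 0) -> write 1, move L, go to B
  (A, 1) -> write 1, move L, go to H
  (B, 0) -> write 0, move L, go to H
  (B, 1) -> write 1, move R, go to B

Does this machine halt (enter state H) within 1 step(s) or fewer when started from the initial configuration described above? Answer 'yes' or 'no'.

Step 1: in state A at pos 0, read 0 -> (A,0)->write 1,move L,goto B. Now: state=B, head=-1, tape[-2..1]=0010 (head:  ^)
After 1 step(s): state = B (not H) -> not halted within 1 -> no

Answer: no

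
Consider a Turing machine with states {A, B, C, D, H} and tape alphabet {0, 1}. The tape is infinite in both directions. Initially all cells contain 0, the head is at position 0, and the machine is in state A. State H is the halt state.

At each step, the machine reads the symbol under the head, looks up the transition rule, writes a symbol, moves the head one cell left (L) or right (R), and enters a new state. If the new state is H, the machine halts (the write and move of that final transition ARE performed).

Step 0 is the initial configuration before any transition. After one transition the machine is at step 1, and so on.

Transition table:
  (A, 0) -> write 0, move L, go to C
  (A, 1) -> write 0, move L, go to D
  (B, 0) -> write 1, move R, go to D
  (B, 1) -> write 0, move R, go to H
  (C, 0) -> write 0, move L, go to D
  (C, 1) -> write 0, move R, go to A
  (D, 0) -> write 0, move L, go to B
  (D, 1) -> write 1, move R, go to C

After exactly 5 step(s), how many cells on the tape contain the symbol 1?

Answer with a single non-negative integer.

Answer: 1

Derivation:
Step 1: in state A at pos 0, read 0 -> (A,0)->write 0,move L,goto C. Now: state=C, head=-1, tape[-2..1]=0000 (head:  ^)
Step 2: in state C at pos -1, read 0 -> (C,0)->write 0,move L,goto D. Now: state=D, head=-2, tape[-3..1]=00000 (head:  ^)
Step 3: in state D at pos -2, read 0 -> (D,0)->write 0,move L,goto B. Now: state=B, head=-3, tape[-4..1]=000000 (head:  ^)
Step 4: in state B at pos -3, read 0 -> (B,0)->write 1,move R,goto D. Now: state=D, head=-2, tape[-4..1]=010000 (head:   ^)
Step 5: in state D at pos -2, read 0 -> (D,0)->write 0,move L,goto B. Now: state=B, head=-3, tape[-4..1]=010000 (head:  ^)
Cells containing 1 after step 5: {-3} -> 1 cell(s)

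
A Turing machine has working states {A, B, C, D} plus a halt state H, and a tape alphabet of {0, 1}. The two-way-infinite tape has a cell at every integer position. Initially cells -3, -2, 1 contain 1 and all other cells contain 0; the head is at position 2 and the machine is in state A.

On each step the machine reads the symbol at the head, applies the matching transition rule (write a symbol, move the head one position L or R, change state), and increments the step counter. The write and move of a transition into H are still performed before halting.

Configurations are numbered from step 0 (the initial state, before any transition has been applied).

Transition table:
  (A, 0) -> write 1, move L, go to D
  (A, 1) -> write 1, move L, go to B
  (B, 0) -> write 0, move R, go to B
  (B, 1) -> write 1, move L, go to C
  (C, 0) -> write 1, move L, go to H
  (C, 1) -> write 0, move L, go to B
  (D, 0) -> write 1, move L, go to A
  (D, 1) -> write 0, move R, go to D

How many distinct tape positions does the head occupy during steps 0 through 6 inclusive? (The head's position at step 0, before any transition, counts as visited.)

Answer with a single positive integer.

Step 1: in state A at pos 2, read 0 -> (A,0)->write 1,move L,goto D. Now: state=D, head=1, tape[-4..3]=01100110 (head:      ^)
Step 2: in state D at pos 1, read 1 -> (D,1)->write 0,move R,goto D. Now: state=D, head=2, tape[-4..3]=01100010 (head:       ^)
Step 3: in state D at pos 2, read 1 -> (D,1)->write 0,move R,goto D. Now: state=D, head=3, tape[-4..4]=011000000 (head:        ^)
Step 4: in state D at pos 3, read 0 -> (D,0)->write 1,move L,goto A. Now: state=A, head=2, tape[-4..4]=011000010 (head:       ^)
Step 5: in state A at pos 2, read 0 -> (A,0)->write 1,move L,goto D. Now: state=D, head=1, tape[-4..4]=011000110 (head:      ^)
Step 6: in state D at pos 1, read 0 -> (D,0)->write 1,move L,goto A. Now: state=A, head=0, tape[-4..4]=011001110 (head:     ^)
Head positions at steps 0..6: starting at 2, distinct positions visited = {0, 1, 2, 3} -> 4 position(s)

Answer: 4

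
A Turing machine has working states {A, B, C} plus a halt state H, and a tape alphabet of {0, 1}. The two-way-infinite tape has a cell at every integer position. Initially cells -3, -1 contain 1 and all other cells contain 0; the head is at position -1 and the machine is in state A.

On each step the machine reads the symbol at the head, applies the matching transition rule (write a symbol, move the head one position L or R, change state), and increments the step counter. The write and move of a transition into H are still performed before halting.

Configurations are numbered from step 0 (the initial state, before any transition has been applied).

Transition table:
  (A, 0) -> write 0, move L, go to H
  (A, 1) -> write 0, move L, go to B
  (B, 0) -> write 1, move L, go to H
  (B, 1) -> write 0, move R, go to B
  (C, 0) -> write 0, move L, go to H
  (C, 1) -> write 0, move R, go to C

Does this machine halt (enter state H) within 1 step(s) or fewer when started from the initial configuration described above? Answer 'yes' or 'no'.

Step 1: in state A at pos -1, read 1 -> (A,1)->write 0,move L,goto B. Now: state=B, head=-2, tape[-4..0]=01000 (head:   ^)
After 1 step(s): state = B (not H) -> not halted within 1 -> no

Answer: no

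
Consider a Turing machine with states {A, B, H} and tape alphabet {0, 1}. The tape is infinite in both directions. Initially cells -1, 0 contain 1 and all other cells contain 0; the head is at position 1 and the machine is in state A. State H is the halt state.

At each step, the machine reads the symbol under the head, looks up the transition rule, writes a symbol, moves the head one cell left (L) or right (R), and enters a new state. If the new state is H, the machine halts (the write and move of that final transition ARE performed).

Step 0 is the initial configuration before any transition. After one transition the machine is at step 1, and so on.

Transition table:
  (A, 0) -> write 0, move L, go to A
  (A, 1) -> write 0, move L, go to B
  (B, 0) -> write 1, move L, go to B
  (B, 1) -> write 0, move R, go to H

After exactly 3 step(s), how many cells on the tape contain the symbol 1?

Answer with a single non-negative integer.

Step 1: in state A at pos 1, read 0 -> (A,0)->write 0,move L,goto A. Now: state=A, head=0, tape[-2..2]=01100 (head:   ^)
Step 2: in state A at pos 0, read 1 -> (A,1)->write 0,move L,goto B. Now: state=B, head=-1, tape[-2..2]=01000 (head:  ^)
Step 3: in state B at pos -1, read 1 -> (B,1)->write 0,move R,goto H. Now: state=H, head=0, tape[-2..2]=00000 (head:   ^)
No cell contains 1 after step 3 -> 0 cell(s)

Answer: 0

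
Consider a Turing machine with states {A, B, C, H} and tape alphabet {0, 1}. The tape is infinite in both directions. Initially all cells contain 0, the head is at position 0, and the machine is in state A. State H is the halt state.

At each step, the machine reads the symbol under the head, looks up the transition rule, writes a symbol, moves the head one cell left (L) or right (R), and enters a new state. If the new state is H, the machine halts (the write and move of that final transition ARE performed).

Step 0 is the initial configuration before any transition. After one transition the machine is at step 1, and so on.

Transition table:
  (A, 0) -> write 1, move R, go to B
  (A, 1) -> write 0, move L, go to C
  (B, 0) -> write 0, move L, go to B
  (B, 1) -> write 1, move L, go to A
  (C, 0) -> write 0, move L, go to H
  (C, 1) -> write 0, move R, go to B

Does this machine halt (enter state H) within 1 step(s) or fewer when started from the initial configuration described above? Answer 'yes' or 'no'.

Answer: no

Derivation:
Step 1: in state A at pos 0, read 0 -> (A,0)->write 1,move R,goto B. Now: state=B, head=1, tape[-1..2]=0100 (head:   ^)
After 1 step(s): state = B (not H) -> not halted within 1 -> no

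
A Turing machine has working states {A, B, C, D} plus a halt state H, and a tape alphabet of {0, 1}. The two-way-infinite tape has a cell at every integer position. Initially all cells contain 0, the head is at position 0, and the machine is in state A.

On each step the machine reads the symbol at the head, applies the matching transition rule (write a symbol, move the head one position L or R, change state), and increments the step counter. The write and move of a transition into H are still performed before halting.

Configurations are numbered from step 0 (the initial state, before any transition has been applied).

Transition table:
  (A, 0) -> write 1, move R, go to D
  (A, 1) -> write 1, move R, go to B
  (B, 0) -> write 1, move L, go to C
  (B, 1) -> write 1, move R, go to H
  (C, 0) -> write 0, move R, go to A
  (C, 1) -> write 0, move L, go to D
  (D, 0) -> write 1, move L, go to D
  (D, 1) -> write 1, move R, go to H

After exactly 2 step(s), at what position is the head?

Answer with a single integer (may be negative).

Step 1: in state A at pos 0, read 0 -> (A,0)->write 1,move R,goto D. Now: state=D, head=1, tape[-1..2]=0100 (head:   ^)
Step 2: in state D at pos 1, read 0 -> (D,0)->write 1,move L,goto D. Now: state=D, head=0, tape[-1..2]=0110 (head:  ^)

Answer: 0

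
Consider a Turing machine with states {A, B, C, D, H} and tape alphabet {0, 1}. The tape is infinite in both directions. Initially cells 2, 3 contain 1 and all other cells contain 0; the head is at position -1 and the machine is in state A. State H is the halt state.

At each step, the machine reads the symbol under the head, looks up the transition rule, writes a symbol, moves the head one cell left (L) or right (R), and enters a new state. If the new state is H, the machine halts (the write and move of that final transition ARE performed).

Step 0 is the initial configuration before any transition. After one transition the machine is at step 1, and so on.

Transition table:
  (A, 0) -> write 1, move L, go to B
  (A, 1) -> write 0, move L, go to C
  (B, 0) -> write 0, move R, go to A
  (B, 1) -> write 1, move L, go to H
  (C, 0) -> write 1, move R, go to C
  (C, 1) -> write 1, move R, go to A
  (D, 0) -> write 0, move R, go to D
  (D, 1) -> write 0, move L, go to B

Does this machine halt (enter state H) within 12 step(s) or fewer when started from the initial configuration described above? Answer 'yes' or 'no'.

Answer: yes

Derivation:
Step 1: in state A at pos -1, read 0 -> (A,0)->write 1,move L,goto B. Now: state=B, head=-2, tape[-3..4]=00100110 (head:  ^)
Step 2: in state B at pos -2, read 0 -> (B,0)->write 0,move R,goto A. Now: state=A, head=-1, tape[-3..4]=00100110 (head:   ^)
Step 3: in state A at pos -1, read 1 -> (A,1)->write 0,move L,goto C. Now: state=C, head=-2, tape[-3..4]=00000110 (head:  ^)
Step 4: in state C at pos -2, read 0 -> (C,0)->write 1,move R,goto C. Now: state=C, head=-1, tape[-3..4]=01000110 (head:   ^)
Step 5: in state C at pos -1, read 0 -> (C,0)->write 1,move R,goto C. Now: state=C, head=0, tape[-3..4]=01100110 (head:    ^)
Step 6: in state C at pos 0, read 0 -> (C,0)->write 1,move R,goto C. Now: state=C, head=1, tape[-3..4]=01110110 (head:     ^)
Step 7: in state C at pos 1, read 0 -> (C,0)->write 1,move R,goto C. Now: state=C, head=2, tape[-3..4]=01111110 (head:      ^)
Step 8: in state C at pos 2, read 1 -> (C,1)->write 1,move R,goto A. Now: state=A, head=3, tape[-3..4]=01111110 (head:       ^)
Step 9: in state A at pos 3, read 1 -> (A,1)->write 0,move L,goto C. Now: state=C, head=2, tape[-3..4]=01111100 (head:      ^)
Step 10: in state C at pos 2, read 1 -> (C,1)->write 1,move R,goto A. Now: state=A, head=3, tape[-3..4]=01111100 (head:       ^)
Step 11: in state A at pos 3, read 0 -> (A,0)->write 1,move L,goto B. Now: state=B, head=2, tape[-3..4]=01111110 (head:      ^)
Step 12: in state B at pos 2, read 1 -> (B,1)->write 1,move L,goto H. Now: state=H, head=1, tape[-3..4]=01111110 (head:     ^)
State H reached at step 12; 12 <= 12 -> yes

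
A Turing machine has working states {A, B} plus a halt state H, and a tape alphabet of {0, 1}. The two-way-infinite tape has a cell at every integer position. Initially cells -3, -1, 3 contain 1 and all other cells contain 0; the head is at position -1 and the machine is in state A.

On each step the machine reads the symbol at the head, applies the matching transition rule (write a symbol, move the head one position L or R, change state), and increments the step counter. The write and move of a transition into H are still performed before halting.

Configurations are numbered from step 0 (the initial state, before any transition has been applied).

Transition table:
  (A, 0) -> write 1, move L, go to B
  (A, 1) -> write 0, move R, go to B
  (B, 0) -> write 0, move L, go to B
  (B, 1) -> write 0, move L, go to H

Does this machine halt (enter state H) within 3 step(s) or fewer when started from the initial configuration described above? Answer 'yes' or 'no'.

Answer: no

Derivation:
Step 1: in state A at pos -1, read 1 -> (A,1)->write 0,move R,goto B. Now: state=B, head=0, tape[-4..4]=010000010 (head:     ^)
Step 2: in state B at pos 0, read 0 -> (B,0)->write 0,move L,goto B. Now: state=B, head=-1, tape[-4..4]=010000010 (head:    ^)
Step 3: in state B at pos -1, read 0 -> (B,0)->write 0,move L,goto B. Now: state=B, head=-2, tape[-4..4]=010000010 (head:   ^)
After 3 step(s): state = B (not H) -> not halted within 3 -> no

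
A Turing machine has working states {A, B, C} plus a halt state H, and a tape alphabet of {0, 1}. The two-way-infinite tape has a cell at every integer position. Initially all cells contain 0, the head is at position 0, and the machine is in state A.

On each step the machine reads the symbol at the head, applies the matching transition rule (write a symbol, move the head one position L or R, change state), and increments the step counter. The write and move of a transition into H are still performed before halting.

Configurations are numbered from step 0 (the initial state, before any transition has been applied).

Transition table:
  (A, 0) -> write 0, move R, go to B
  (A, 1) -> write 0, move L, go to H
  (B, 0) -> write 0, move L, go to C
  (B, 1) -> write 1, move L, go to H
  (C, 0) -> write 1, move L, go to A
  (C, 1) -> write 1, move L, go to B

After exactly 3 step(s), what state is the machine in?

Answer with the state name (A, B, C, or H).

Answer: A

Derivation:
Step 1: in state A at pos 0, read 0 -> (A,0)->write 0,move R,goto B. Now: state=B, head=1, tape[-1..2]=0000 (head:   ^)
Step 2: in state B at pos 1, read 0 -> (B,0)->write 0,move L,goto C. Now: state=C, head=0, tape[-1..2]=0000 (head:  ^)
Step 3: in state C at pos 0, read 0 -> (C,0)->write 1,move L,goto A. Now: state=A, head=-1, tape[-2..2]=00100 (head:  ^)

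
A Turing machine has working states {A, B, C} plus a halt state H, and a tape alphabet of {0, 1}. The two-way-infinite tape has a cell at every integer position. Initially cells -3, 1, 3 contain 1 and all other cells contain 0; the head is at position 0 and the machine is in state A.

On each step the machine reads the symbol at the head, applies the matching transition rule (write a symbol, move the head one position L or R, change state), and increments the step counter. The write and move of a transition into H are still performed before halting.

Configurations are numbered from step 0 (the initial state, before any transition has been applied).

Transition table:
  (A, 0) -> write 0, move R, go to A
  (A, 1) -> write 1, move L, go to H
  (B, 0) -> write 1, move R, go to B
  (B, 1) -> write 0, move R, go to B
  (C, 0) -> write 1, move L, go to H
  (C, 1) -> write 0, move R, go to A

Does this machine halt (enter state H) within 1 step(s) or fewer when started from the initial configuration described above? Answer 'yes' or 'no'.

Answer: no

Derivation:
Step 1: in state A at pos 0, read 0 -> (A,0)->write 0,move R,goto A. Now: state=A, head=1, tape[-4..4]=010001010 (head:      ^)
After 1 step(s): state = A (not H) -> not halted within 1 -> no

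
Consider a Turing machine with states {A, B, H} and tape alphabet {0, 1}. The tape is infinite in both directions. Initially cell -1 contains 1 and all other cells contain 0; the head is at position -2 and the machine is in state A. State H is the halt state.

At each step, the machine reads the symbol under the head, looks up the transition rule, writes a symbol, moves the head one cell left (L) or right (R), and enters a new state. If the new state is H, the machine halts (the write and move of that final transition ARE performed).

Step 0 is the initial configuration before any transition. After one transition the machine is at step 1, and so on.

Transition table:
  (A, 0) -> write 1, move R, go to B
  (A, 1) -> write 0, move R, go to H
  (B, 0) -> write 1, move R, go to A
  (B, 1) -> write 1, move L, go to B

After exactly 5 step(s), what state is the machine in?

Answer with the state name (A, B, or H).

Answer: H

Derivation:
Step 1: in state A at pos -2, read 0 -> (A,0)->write 1,move R,goto B. Now: state=B, head=-1, tape[-3..0]=0110 (head:   ^)
Step 2: in state B at pos -1, read 1 -> (B,1)->write 1,move L,goto B. Now: state=B, head=-2, tape[-3..0]=0110 (head:  ^)
Step 3: in state B at pos -2, read 1 -> (B,1)->write 1,move L,goto B. Now: state=B, head=-3, tape[-4..0]=00110 (head:  ^)
Step 4: in state B at pos -3, read 0 -> (B,0)->write 1,move R,goto A. Now: state=A, head=-2, tape[-4..0]=01110 (head:   ^)
Step 5: in state A at pos -2, read 1 -> (A,1)->write 0,move R,goto H. Now: state=H, head=-1, tape[-4..0]=01010 (head:    ^)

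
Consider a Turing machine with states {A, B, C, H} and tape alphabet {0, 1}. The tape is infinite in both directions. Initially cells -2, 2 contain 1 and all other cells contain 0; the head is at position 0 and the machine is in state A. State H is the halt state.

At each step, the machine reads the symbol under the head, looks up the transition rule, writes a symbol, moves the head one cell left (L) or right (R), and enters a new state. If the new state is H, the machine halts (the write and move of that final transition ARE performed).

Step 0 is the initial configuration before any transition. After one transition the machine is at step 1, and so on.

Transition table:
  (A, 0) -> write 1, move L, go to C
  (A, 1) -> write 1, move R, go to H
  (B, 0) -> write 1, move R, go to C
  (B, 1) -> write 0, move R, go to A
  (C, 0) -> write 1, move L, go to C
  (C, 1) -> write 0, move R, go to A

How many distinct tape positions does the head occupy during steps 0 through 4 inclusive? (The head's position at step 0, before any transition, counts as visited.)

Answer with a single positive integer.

Answer: 3

Derivation:
Step 1: in state A at pos 0, read 0 -> (A,0)->write 1,move L,goto C. Now: state=C, head=-1, tape[-3..3]=0101010 (head:   ^)
Step 2: in state C at pos -1, read 0 -> (C,0)->write 1,move L,goto C. Now: state=C, head=-2, tape[-3..3]=0111010 (head:  ^)
Step 3: in state C at pos -2, read 1 -> (C,1)->write 0,move R,goto A. Now: state=A, head=-1, tape[-3..3]=0011010 (head:   ^)
Step 4: in state A at pos -1, read 1 -> (A,1)->write 1,move R,goto H. Now: state=H, head=0, tape[-3..3]=0011010 (head:    ^)
Head positions at steps 0..4: starting at 0, distinct positions visited = {-2, -1, 0} -> 3 position(s)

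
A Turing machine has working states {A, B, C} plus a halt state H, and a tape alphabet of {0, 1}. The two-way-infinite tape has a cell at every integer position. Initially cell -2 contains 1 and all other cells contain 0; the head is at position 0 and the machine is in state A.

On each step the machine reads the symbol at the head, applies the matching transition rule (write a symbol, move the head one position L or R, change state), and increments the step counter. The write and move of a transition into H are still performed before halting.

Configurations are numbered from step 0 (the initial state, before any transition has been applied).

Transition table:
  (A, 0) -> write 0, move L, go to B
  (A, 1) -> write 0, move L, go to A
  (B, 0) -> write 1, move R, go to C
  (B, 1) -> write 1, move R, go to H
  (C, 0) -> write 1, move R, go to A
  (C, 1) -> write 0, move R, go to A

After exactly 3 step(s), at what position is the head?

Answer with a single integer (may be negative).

Step 1: in state A at pos 0, read 0 -> (A,0)->write 0,move L,goto B. Now: state=B, head=-1, tape[-3..1]=01000 (head:   ^)
Step 2: in state B at pos -1, read 0 -> (B,0)->write 1,move R,goto C. Now: state=C, head=0, tape[-3..1]=01100 (head:    ^)
Step 3: in state C at pos 0, read 0 -> (C,0)->write 1,move R,goto A. Now: state=A, head=1, tape[-3..2]=011100 (head:     ^)

Answer: 1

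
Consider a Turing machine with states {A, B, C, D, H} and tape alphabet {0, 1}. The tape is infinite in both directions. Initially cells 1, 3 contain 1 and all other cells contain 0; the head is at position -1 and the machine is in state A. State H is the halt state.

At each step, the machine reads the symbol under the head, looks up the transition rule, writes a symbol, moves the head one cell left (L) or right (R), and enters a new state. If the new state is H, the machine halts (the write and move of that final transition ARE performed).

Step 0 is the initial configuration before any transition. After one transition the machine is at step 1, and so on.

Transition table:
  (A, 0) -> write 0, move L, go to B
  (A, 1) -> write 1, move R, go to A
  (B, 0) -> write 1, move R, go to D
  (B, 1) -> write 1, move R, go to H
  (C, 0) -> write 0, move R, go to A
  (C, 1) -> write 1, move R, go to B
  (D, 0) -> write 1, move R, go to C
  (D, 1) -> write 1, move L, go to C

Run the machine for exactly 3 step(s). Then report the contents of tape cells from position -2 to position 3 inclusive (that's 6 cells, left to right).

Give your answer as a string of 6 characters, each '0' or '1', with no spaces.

Answer: 110101

Derivation:
Step 1: in state A at pos -1, read 0 -> (A,0)->write 0,move L,goto B. Now: state=B, head=-2, tape[-3..4]=00001010 (head:  ^)
Step 2: in state B at pos -2, read 0 -> (B,0)->write 1,move R,goto D. Now: state=D, head=-1, tape[-3..4]=01001010 (head:   ^)
Step 3: in state D at pos -1, read 0 -> (D,0)->write 1,move R,goto C. Now: state=C, head=0, tape[-3..4]=01101010 (head:    ^)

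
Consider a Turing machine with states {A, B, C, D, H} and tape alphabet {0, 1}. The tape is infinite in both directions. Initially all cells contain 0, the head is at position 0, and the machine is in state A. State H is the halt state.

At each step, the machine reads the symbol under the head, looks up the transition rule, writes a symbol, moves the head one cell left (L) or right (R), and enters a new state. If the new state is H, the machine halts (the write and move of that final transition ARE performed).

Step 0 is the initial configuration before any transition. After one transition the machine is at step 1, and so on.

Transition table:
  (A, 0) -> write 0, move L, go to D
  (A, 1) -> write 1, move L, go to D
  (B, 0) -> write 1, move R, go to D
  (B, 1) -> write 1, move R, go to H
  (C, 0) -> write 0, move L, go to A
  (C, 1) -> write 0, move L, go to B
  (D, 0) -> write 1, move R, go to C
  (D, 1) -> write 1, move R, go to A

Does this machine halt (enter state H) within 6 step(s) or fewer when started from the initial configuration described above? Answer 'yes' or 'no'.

Step 1: in state A at pos 0, read 0 -> (A,0)->write 0,move L,goto D. Now: state=D, head=-1, tape[-2..1]=0000 (head:  ^)
Step 2: in state D at pos -1, read 0 -> (D,0)->write 1,move R,goto C. Now: state=C, head=0, tape[-2..1]=0100 (head:   ^)
Step 3: in state C at pos 0, read 0 -> (C,0)->write 0,move L,goto A. Now: state=A, head=-1, tape[-2..1]=0100 (head:  ^)
Step 4: in state A at pos -1, read 1 -> (A,1)->write 1,move L,goto D. Now: state=D, head=-2, tape[-3..1]=00100 (head:  ^)
Step 5: in state D at pos -2, read 0 -> (D,0)->write 1,move R,goto C. Now: state=C, head=-1, tape[-3..1]=01100 (head:   ^)
Step 6: in state C at pos -1, read 1 -> (C,1)->write 0,move L,goto B. Now: state=B, head=-2, tape[-3..1]=01000 (head:  ^)
After 6 step(s): state = B (not H) -> not halted within 6 -> no

Answer: no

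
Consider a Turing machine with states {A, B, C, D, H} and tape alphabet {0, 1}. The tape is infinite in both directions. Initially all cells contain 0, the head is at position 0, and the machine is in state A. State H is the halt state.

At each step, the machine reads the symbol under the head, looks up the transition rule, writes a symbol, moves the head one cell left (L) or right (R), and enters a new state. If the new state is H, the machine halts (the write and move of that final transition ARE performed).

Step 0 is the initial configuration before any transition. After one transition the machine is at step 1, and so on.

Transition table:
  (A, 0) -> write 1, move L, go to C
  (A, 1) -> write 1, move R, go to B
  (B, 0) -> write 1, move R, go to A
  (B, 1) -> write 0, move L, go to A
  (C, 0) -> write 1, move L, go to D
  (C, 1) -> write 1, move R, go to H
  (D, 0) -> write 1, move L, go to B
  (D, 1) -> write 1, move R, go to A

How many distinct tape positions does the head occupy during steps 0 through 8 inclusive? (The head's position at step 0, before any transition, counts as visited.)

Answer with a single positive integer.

Step 1: in state A at pos 0, read 0 -> (A,0)->write 1,move L,goto C. Now: state=C, head=-1, tape[-2..1]=0010 (head:  ^)
Step 2: in state C at pos -1, read 0 -> (C,0)->write 1,move L,goto D. Now: state=D, head=-2, tape[-3..1]=00110 (head:  ^)
Step 3: in state D at pos -2, read 0 -> (D,0)->write 1,move L,goto B. Now: state=B, head=-3, tape[-4..1]=001110 (head:  ^)
Step 4: in state B at pos -3, read 0 -> (B,0)->write 1,move R,goto A. Now: state=A, head=-2, tape[-4..1]=011110 (head:   ^)
Step 5: in state A at pos -2, read 1 -> (A,1)->write 1,move R,goto B. Now: state=B, head=-1, tape[-4..1]=011110 (head:    ^)
Step 6: in state B at pos -1, read 1 -> (B,1)->write 0,move L,goto A. Now: state=A, head=-2, tape[-4..1]=011010 (head:   ^)
Step 7: in state A at pos -2, read 1 -> (A,1)->write 1,move R,goto B. Now: state=B, head=-1, tape[-4..1]=011010 (head:    ^)
Step 8: in state B at pos -1, read 0 -> (B,0)->write 1,move R,goto A. Now: state=A, head=0, tape[-4..1]=011110 (head:     ^)
Head positions at steps 0..8: starting at 0, distinct positions visited = {-3, -2, -1, 0} -> 4 position(s)

Answer: 4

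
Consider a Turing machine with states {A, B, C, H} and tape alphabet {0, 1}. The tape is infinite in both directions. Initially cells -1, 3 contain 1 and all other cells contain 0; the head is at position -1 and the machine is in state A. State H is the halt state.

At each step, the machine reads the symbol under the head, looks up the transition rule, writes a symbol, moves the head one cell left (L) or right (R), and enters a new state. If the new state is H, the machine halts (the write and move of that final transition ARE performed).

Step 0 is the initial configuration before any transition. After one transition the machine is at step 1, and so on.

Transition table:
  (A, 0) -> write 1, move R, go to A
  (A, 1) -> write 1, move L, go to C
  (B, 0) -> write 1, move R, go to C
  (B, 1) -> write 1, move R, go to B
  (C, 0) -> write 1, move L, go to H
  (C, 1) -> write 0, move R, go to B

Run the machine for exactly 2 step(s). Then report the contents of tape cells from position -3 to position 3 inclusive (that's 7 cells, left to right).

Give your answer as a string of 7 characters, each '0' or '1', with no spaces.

Step 1: in state A at pos -1, read 1 -> (A,1)->write 1,move L,goto C. Now: state=C, head=-2, tape[-3..4]=00100010 (head:  ^)
Step 2: in state C at pos -2, read 0 -> (C,0)->write 1,move L,goto H. Now: state=H, head=-3, tape[-4..4]=001100010 (head:  ^)

Answer: 0110001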